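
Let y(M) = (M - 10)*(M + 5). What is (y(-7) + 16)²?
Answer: 2500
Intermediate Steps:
y(M) = (-10 + M)*(5 + M)
(y(-7) + 16)² = ((-50 + (-7)² - 5*(-7)) + 16)² = ((-50 + 49 + 35) + 16)² = (34 + 16)² = 50² = 2500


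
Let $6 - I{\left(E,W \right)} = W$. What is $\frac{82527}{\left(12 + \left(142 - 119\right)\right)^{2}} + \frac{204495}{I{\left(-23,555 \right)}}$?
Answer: $- \frac{68399684}{224175} \approx -305.12$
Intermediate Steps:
$I{\left(E,W \right)} = 6 - W$
$\frac{82527}{\left(12 + \left(142 - 119\right)\right)^{2}} + \frac{204495}{I{\left(-23,555 \right)}} = \frac{82527}{\left(12 + \left(142 - 119\right)\right)^{2}} + \frac{204495}{6 - 555} = \frac{82527}{\left(12 + 23\right)^{2}} + \frac{204495}{6 - 555} = \frac{82527}{35^{2}} + \frac{204495}{-549} = \frac{82527}{1225} + 204495 \left(- \frac{1}{549}\right) = 82527 \cdot \frac{1}{1225} - \frac{68165}{183} = \frac{82527}{1225} - \frac{68165}{183} = - \frac{68399684}{224175}$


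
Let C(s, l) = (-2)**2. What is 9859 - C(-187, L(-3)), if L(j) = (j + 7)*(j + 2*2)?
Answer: 9855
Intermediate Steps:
L(j) = (4 + j)*(7 + j) (L(j) = (7 + j)*(j + 4) = (7 + j)*(4 + j) = (4 + j)*(7 + j))
C(s, l) = 4
9859 - C(-187, L(-3)) = 9859 - 1*4 = 9859 - 4 = 9855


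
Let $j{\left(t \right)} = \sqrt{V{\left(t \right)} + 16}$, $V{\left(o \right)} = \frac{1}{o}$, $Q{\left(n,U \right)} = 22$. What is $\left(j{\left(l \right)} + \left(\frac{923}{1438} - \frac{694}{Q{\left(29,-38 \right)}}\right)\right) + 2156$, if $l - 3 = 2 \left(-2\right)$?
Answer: $\frac{33614775}{15818} + \sqrt{15} \approx 2129.0$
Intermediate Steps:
$l = -1$ ($l = 3 + 2 \left(-2\right) = 3 - 4 = -1$)
$j{\left(t \right)} = \sqrt{16 + \frac{1}{t}}$ ($j{\left(t \right)} = \sqrt{\frac{1}{t} + 16} = \sqrt{16 + \frac{1}{t}}$)
$\left(j{\left(l \right)} + \left(\frac{923}{1438} - \frac{694}{Q{\left(29,-38 \right)}}\right)\right) + 2156 = \left(\sqrt{16 + \frac{1}{-1}} + \left(\frac{923}{1438} - \frac{694}{22}\right)\right) + 2156 = \left(\sqrt{16 - 1} + \left(923 \cdot \frac{1}{1438} - \frac{347}{11}\right)\right) + 2156 = \left(\sqrt{15} + \left(\frac{923}{1438} - \frac{347}{11}\right)\right) + 2156 = \left(\sqrt{15} - \frac{488833}{15818}\right) + 2156 = \left(- \frac{488833}{15818} + \sqrt{15}\right) + 2156 = \frac{33614775}{15818} + \sqrt{15}$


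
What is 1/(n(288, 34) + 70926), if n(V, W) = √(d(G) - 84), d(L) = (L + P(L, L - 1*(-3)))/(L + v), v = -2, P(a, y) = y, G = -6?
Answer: 189136/13414660157 - 2*I*√1326/40243980471 ≈ 1.4099e-5 - 1.8097e-9*I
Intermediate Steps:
d(L) = (3 + 2*L)/(-2 + L) (d(L) = (L + (L - 1*(-3)))/(L - 2) = (L + (L + 3))/(-2 + L) = (L + (3 + L))/(-2 + L) = (3 + 2*L)/(-2 + L))
n(V, W) = I*√1326/4 (n(V, W) = √((3 + 2*(-6))/(-2 - 6) - 84) = √((3 - 12)/(-8) - 84) = √(-⅛*(-9) - 84) = √(9/8 - 84) = √(-663/8) = I*√1326/4)
1/(n(288, 34) + 70926) = 1/(I*√1326/4 + 70926) = 1/(70926 + I*√1326/4)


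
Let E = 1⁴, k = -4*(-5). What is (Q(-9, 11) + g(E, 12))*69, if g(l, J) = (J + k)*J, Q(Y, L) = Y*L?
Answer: 19665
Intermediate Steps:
k = 20
E = 1
Q(Y, L) = L*Y
g(l, J) = J*(20 + J) (g(l, J) = (J + 20)*J = (20 + J)*J = J*(20 + J))
(Q(-9, 11) + g(E, 12))*69 = (11*(-9) + 12*(20 + 12))*69 = (-99 + 12*32)*69 = (-99 + 384)*69 = 285*69 = 19665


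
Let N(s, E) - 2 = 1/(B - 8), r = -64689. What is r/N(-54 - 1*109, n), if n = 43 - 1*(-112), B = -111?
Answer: -2565997/79 ≈ -32481.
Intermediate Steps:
n = 155 (n = 43 + 112 = 155)
N(s, E) = 237/119 (N(s, E) = 2 + 1/(-111 - 8) = 2 + 1/(-119) = 2 - 1/119 = 237/119)
r/N(-54 - 1*109, n) = -64689/237/119 = -64689*119/237 = -2565997/79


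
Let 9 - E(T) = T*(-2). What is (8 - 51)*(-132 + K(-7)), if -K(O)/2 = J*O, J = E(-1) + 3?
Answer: -344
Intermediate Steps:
E(T) = 9 + 2*T (E(T) = 9 - T*(-2) = 9 - (-2)*T = 9 + 2*T)
J = 10 (J = (9 + 2*(-1)) + 3 = (9 - 2) + 3 = 7 + 3 = 10)
K(O) = -20*O
(8 - 51)*(-132 + K(-7)) = (8 - 51)*(-132 - 20*(-7)) = -43*(-132 + 140) = -43*8 = -344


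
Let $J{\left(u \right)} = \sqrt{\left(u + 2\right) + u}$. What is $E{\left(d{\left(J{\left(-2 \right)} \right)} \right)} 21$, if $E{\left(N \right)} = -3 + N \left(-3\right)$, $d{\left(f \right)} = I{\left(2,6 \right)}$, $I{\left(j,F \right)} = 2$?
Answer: $-189$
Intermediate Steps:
$J{\left(u \right)} = \sqrt{2 + 2 u}$ ($J{\left(u \right)} = \sqrt{\left(2 + u\right) + u} = \sqrt{2 + 2 u}$)
$d{\left(f \right)} = 2$
$E{\left(N \right)} = -3 - 3 N$
$E{\left(d{\left(J{\left(-2 \right)} \right)} \right)} 21 = \left(-3 - 6\right) 21 = \left(-9\right) 21 = -189$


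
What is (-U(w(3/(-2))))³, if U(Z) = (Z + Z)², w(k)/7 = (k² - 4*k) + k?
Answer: -45579633110361/64 ≈ -7.1218e+11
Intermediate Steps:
w(k) = -21*k + 7*k² (w(k) = 7*((k² - 4*k) + k) = 7*(k² - 3*k) = -21*k + 7*k²)
U(Z) = 4*Z² (U(Z) = (2*Z)² = 4*Z²)
(-U(w(3/(-2))))³ = (-4*(7*(3/(-2))*(-3 + 3/(-2)))²)³ = (-4*(7*(3*(-½))*(-3 + 3*(-½)))²)³ = (-4*(7*(-3/2)*(-3 - 3/2))²)³ = (-4*(7*(-3/2)*(-9/2))²)³ = (-4*(189/4)²)³ = (-4*35721/16)³ = (-1*35721/4)³ = (-35721/4)³ = -45579633110361/64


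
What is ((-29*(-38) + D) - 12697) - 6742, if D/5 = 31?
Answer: -18182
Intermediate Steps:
D = 155 (D = 5*31 = 155)
((-29*(-38) + D) - 12697) - 6742 = ((-29*(-38) + 155) - 12697) - 6742 = ((1102 + 155) - 12697) - 6742 = (1257 - 12697) - 6742 = -11440 - 6742 = -18182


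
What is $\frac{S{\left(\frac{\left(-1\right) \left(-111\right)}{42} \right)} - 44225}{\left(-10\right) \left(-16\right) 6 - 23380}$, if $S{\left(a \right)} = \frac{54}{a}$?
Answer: $\frac{1635569}{829540} \approx 1.9717$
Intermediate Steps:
$\frac{S{\left(\frac{\left(-1\right) \left(-111\right)}{42} \right)} - 44225}{\left(-10\right) \left(-16\right) 6 - 23380} = \frac{\frac{54}{\left(-1\right) \left(-111\right) \frac{1}{42}} - 44225}{\left(-10\right) \left(-16\right) 6 - 23380} = \frac{\frac{54}{111 \cdot \frac{1}{42}} - 44225}{160 \cdot 6 - 23380} = \frac{\frac{54}{\frac{37}{14}} - 44225}{960 - 23380} = \frac{54 \cdot \frac{14}{37} - 44225}{-22420} = \left(\frac{756}{37} - 44225\right) \left(- \frac{1}{22420}\right) = \left(- \frac{1635569}{37}\right) \left(- \frac{1}{22420}\right) = \frac{1635569}{829540}$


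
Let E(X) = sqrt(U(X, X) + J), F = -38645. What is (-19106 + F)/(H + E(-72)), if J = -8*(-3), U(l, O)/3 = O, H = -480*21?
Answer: 6063855/1058402 + 57751*I*sqrt(3)/12700824 ≈ 5.7293 + 0.0078757*I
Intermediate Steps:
H = -10080
U(l, O) = 3*O
J = 24
E(X) = sqrt(24 + 3*X) (E(X) = sqrt(3*X + 24) = sqrt(24 + 3*X))
(-19106 + F)/(H + E(-72)) = (-19106 - 38645)/(-10080 + sqrt(24 + 3*(-72))) = -57751/(-10080 + sqrt(24 - 216)) = -57751/(-10080 + sqrt(-192)) = -57751/(-10080 + 8*I*sqrt(3))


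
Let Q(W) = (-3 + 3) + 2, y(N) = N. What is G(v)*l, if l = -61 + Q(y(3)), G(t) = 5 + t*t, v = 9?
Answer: -5074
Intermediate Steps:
Q(W) = 2 (Q(W) = 0 + 2 = 2)
G(t) = 5 + t**2
l = -59 (l = -61 + 2 = -59)
G(v)*l = (5 + 9**2)*(-59) = (5 + 81)*(-59) = 86*(-59) = -5074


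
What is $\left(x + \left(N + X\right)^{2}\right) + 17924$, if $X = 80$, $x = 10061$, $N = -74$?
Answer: $28021$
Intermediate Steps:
$\left(x + \left(N + X\right)^{2}\right) + 17924 = \left(10061 + \left(-74 + 80\right)^{2}\right) + 17924 = \left(10061 + 6^{2}\right) + 17924 = \left(10061 + 36\right) + 17924 = 10097 + 17924 = 28021$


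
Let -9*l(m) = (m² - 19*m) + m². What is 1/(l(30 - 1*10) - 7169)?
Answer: -3/21647 ≈ -0.00013859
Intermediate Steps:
l(m) = -2*m²/9 + 19*m/9 (l(m) = -((m² - 19*m) + m²)/9 = -(-19*m + 2*m²)/9 = -2*m²/9 + 19*m/9)
1/(l(30 - 1*10) - 7169) = 1/((30 - 1*10)*(19 - 2*(30 - 1*10))/9 - 7169) = 1/((30 - 10)*(19 - 2*(30 - 10))/9 - 7169) = 1/((⅑)*20*(19 - 2*20) - 7169) = 1/((⅑)*20*(19 - 40) - 7169) = 1/((⅑)*20*(-21) - 7169) = 1/(-140/3 - 7169) = 1/(-21647/3) = -3/21647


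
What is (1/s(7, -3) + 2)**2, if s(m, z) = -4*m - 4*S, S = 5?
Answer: 9025/2304 ≈ 3.9171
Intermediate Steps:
s(m, z) = -20 - 4*m (s(m, z) = -4*m - 4*5 = -4*m - 20 = -20 - 4*m)
(1/s(7, -3) + 2)**2 = (1/(-20 - 4*7) + 2)**2 = (1/(-20 - 28) + 2)**2 = (1/(-48) + 2)**2 = (-1/48 + 2)**2 = (95/48)**2 = 9025/2304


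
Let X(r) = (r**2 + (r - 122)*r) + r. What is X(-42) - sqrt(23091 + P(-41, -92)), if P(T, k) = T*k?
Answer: 8610 - sqrt(26863) ≈ 8446.1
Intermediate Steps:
X(r) = r + r**2 + r*(-122 + r) (X(r) = (r**2 + (-122 + r)*r) + r = (r**2 + r*(-122 + r)) + r = r + r**2 + r*(-122 + r))
X(-42) - sqrt(23091 + P(-41, -92)) = -42*(-121 + 2*(-42)) - sqrt(23091 - 41*(-92)) = -42*(-121 - 84) - sqrt(23091 + 3772) = -42*(-205) - sqrt(26863) = 8610 - sqrt(26863)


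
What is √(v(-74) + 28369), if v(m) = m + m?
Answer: √28221 ≈ 167.99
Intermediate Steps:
v(m) = 2*m
√(v(-74) + 28369) = √(2*(-74) + 28369) = √(-148 + 28369) = √28221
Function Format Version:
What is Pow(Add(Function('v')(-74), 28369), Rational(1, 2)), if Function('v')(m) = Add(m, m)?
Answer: Pow(28221, Rational(1, 2)) ≈ 167.99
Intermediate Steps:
Function('v')(m) = Mul(2, m)
Pow(Add(Function('v')(-74), 28369), Rational(1, 2)) = Pow(Add(Mul(2, -74), 28369), Rational(1, 2)) = Pow(Add(-148, 28369), Rational(1, 2)) = Pow(28221, Rational(1, 2))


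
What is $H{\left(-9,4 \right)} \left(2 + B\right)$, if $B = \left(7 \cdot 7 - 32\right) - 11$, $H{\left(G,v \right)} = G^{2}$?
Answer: $648$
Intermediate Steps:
$B = 6$ ($B = \left(49 - 32\right) - 11 = 17 - 11 = 6$)
$H{\left(-9,4 \right)} \left(2 + B\right) = \left(-9\right)^{2} \left(2 + 6\right) = 81 \cdot 8 = 648$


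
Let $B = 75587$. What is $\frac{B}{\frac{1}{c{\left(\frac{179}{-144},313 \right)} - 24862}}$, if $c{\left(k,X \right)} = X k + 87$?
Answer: $- \frac{273899094049}{144} \approx -1.9021 \cdot 10^{9}$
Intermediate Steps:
$c{\left(k,X \right)} = 87 + X k$
$\frac{B}{\frac{1}{c{\left(\frac{179}{-144},313 \right)} - 24862}} = \frac{75587}{\frac{1}{\left(87 + 313 \frac{179}{-144}\right) - 24862}} = \frac{75587}{\frac{1}{\left(87 + 313 \cdot 179 \left(- \frac{1}{144}\right)\right) - 24862}} = \frac{75587}{\frac{1}{\left(87 + 313 \left(- \frac{179}{144}\right)\right) - 24862}} = \frac{75587}{\frac{1}{\left(87 - \frac{56027}{144}\right) - 24862}} = \frac{75587}{\frac{1}{- \frac{43499}{144} - 24862}} = \frac{75587}{\frac{1}{- \frac{3623627}{144}}} = \frac{75587}{- \frac{144}{3623627}} = 75587 \left(- \frac{3623627}{144}\right) = - \frac{273899094049}{144}$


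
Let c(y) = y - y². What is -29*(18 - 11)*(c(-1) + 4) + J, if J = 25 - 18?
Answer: -399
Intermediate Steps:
J = 7
-29*(18 - 11)*(c(-1) + 4) + J = -29*(18 - 11)*(-(1 - 1*(-1)) + 4) + 7 = -203*(-(1 + 1) + 4) + 7 = -203*(-1*2 + 4) + 7 = -203*(-2 + 4) + 7 = -203*2 + 7 = -29*14 + 7 = -406 + 7 = -399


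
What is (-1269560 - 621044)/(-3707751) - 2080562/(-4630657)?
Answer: 968761440170/1009960183671 ≈ 0.95921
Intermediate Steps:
(-1269560 - 621044)/(-3707751) - 2080562/(-4630657) = -1890604*(-1/3707751) - 2080562*(-1/4630657) = 111212/218103 + 2080562/4630657 = 968761440170/1009960183671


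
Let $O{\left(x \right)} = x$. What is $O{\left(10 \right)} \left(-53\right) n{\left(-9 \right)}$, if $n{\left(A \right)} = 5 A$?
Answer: $23850$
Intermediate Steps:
$O{\left(10 \right)} \left(-53\right) n{\left(-9 \right)} = 10 \left(-53\right) 5 \left(-9\right) = \left(-530\right) \left(-45\right) = 23850$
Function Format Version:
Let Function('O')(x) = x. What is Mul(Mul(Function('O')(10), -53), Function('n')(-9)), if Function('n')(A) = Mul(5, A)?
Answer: 23850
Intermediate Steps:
Mul(Mul(Function('O')(10), -53), Function('n')(-9)) = Mul(Mul(10, -53), Mul(5, -9)) = Mul(-530, -45) = 23850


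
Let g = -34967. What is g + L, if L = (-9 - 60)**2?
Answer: -30206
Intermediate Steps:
L = 4761 (L = (-69)**2 = 4761)
g + L = -34967 + 4761 = -30206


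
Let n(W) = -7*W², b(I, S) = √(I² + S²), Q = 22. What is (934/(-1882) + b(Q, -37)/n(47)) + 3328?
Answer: 3131181/941 - √1853/15463 ≈ 3327.5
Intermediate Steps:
(934/(-1882) + b(Q, -37)/n(47)) + 3328 = (934/(-1882) + √(22² + (-37)²)/((-7*47²))) + 3328 = (934*(-1/1882) + √(484 + 1369)/((-7*2209))) + 3328 = (-467/941 + √1853/(-15463)) + 3328 = (-467/941 + √1853*(-1/15463)) + 3328 = (-467/941 - √1853/15463) + 3328 = 3131181/941 - √1853/15463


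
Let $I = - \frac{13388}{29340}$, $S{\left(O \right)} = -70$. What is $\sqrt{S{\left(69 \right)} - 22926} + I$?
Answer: $- \frac{3347}{7335} + 2 i \sqrt{5749} \approx -0.45631 + 151.64 i$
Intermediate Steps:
$I = - \frac{3347}{7335}$ ($I = \left(-13388\right) \frac{1}{29340} = - \frac{3347}{7335} \approx -0.45631$)
$\sqrt{S{\left(69 \right)} - 22926} + I = \sqrt{-70 - 22926} - \frac{3347}{7335} = \sqrt{-22996} - \frac{3347}{7335} = 2 i \sqrt{5749} - \frac{3347}{7335} = - \frac{3347}{7335} + 2 i \sqrt{5749}$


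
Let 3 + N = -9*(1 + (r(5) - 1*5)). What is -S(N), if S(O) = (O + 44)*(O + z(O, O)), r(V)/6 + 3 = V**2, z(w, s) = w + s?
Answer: -3849615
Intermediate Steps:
z(w, s) = s + w
r(V) = -18 + 6*V**2
N = -1155 (N = -3 - 9*(1 + ((-18 + 6*5**2) - 1*5)) = -3 - 9*(1 + ((-18 + 6*25) - 5)) = -3 - 9*(1 + ((-18 + 150) - 5)) = -3 - 9*(1 + (132 - 5)) = -3 - 9*(1 + 127) = -3 - 9*128 = -3 - 1152 = -1155)
S(O) = 3*O*(44 + O) (S(O) = (O + 44)*(O + (O + O)) = (44 + O)*(O + 2*O) = (44 + O)*(3*O) = 3*O*(44 + O))
-S(N) = -3*(-1155)*(44 - 1155) = -3*(-1155)*(-1111) = -1*3849615 = -3849615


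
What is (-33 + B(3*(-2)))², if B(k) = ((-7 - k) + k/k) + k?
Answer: 1521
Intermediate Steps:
B(k) = -6 (B(k) = ((-7 - k) + 1) + k = (-6 - k) + k = -6)
(-33 + B(3*(-2)))² = (-33 - 6)² = (-39)² = 1521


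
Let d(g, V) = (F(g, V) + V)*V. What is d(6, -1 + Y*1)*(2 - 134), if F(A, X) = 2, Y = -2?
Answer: -396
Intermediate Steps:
d(g, V) = V*(2 + V) (d(g, V) = (2 + V)*V = V*(2 + V))
d(6, -1 + Y*1)*(2 - 134) = ((-1 - 2*1)*(2 + (-1 - 2*1)))*(2 - 134) = ((-1 - 2)*(2 + (-1 - 2)))*(-132) = -3*(2 - 3)*(-132) = -3*(-1)*(-132) = 3*(-132) = -396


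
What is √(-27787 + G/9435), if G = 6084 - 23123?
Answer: 2*I*√618434492010/9435 ≈ 166.7*I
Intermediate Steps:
G = -17039
√(-27787 + G/9435) = √(-27787 - 17039/9435) = √(-262187384/9435) = 2*I*√618434492010/9435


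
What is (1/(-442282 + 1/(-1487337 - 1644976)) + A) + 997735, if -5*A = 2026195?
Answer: 820823611057432119/1385365658267 ≈ 5.9250e+5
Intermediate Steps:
A = -405239 (A = -1/5*2026195 = -405239)
(1/(-442282 + 1/(-1487337 - 1644976)) + A) + 997735 = (1/(-442282 + 1/(-1487337 - 1644976)) - 405239) + 997735 = (1/(-442282 + 1/(-3132313)) - 405239) + 997735 = (1/(-442282 - 1/3132313) - 405239) + 997735 = (1/(-1385365658267/3132313) - 405239) + 997735 = (-3132313/1385365658267 - 405239) + 997735 = -561404193993593126/1385365658267 + 997735 = 820823611057432119/1385365658267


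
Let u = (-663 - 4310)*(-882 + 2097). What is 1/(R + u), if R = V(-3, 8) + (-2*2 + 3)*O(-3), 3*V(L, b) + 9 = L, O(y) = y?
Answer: -1/6042196 ≈ -1.6550e-7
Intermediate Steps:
V(L, b) = -3 + L/3
u = -6042195 (u = -4973*1215 = -6042195)
R = -1 (R = (-3 + (⅓)*(-3)) + (-2*2 + 3)*(-3) = (-3 - 1) + (-4 + 3)*(-3) = -4 - 1*(-3) = -4 + 3 = -1)
1/(R + u) = 1/(-1 - 6042195) = 1/(-6042196) = -1/6042196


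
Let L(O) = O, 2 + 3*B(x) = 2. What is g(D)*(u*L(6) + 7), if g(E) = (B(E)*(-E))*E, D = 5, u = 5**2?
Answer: 0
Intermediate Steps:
B(x) = 0 (B(x) = -2/3 + (1/3)*2 = -2/3 + 2/3 = 0)
u = 25
g(E) = 0 (g(E) = (0*(-E))*E = 0*E = 0)
g(D)*(u*L(6) + 7) = 0*(25*6 + 7) = 0*(150 + 7) = 0*157 = 0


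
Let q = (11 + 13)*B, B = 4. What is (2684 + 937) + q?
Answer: 3717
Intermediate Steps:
q = 96 (q = (11 + 13)*4 = 24*4 = 96)
(2684 + 937) + q = (2684 + 937) + 96 = 3621 + 96 = 3717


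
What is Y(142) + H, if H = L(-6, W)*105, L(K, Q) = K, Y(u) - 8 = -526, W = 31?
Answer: -1148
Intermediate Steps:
Y(u) = -518 (Y(u) = 8 - 526 = -518)
H = -630 (H = -6*105 = -630)
Y(142) + H = -518 - 630 = -1148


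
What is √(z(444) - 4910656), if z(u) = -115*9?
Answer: 59*I*√1411 ≈ 2216.2*I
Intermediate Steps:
z(u) = -1035
√(z(444) - 4910656) = √(-1035 - 4910656) = √(-4911691) = 59*I*√1411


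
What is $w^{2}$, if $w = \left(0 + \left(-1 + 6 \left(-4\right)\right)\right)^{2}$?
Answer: $390625$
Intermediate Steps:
$w = 625$ ($w = \left(0 - 25\right)^{2} = \left(-25\right)^{2} = 625$)
$w^{2} = 625^{2} = 390625$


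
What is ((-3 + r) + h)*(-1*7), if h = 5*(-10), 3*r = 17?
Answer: 994/3 ≈ 331.33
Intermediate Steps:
r = 17/3 (r = (⅓)*17 = 17/3 ≈ 5.6667)
h = -50
((-3 + r) + h)*(-1*7) = ((-3 + 17/3) - 50)*(-1*7) = (8/3 - 50)*(-7) = -142/3*(-7) = 994/3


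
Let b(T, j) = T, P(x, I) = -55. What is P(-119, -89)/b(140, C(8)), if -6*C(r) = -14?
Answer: -11/28 ≈ -0.39286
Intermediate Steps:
C(r) = 7/3 (C(r) = -1/6*(-14) = 7/3)
P(-119, -89)/b(140, C(8)) = -55/140 = -55*1/140 = -11/28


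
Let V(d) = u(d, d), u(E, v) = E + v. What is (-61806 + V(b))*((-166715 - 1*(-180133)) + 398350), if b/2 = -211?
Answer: -25797265200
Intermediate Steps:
b = -422 (b = 2*(-211) = -422)
V(d) = 2*d (V(d) = d + d = 2*d)
(-61806 + V(b))*((-166715 - 1*(-180133)) + 398350) = (-61806 + 2*(-422))*((-166715 - 1*(-180133)) + 398350) = (-61806 - 844)*((-166715 + 180133) + 398350) = -62650*(13418 + 398350) = -62650*411768 = -25797265200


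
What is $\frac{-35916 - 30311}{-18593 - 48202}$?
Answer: $\frac{66227}{66795} \approx 0.9915$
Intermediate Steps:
$\frac{-35916 - 30311}{-18593 - 48202} = - \frac{66227}{-66795} = \left(-66227\right) \left(- \frac{1}{66795}\right) = \frac{66227}{66795}$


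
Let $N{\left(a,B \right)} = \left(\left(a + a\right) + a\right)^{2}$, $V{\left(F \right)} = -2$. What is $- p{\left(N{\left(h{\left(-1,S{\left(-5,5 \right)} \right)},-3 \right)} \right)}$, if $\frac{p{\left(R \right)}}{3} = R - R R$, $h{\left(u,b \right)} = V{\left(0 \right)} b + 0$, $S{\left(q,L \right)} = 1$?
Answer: $3780$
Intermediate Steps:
$h{\left(u,b \right)} = - 2 b$ ($h{\left(u,b \right)} = - 2 b + 0 = - 2 b$)
$N{\left(a,B \right)} = 9 a^{2}$ ($N{\left(a,B \right)} = \left(2 a + a\right)^{2} = \left(3 a\right)^{2} = 9 a^{2}$)
$p{\left(R \right)} = - 3 R^{2} + 3 R$ ($p{\left(R \right)} = 3 \left(R - R R\right) = 3 \left(R - R^{2}\right) = - 3 R^{2} + 3 R$)
$- p{\left(N{\left(h{\left(-1,S{\left(-5,5 \right)} \right)},-3 \right)} \right)} = - 3 \cdot 9 \left(\left(-2\right) 1\right)^{2} \left(1 - 9 \left(\left(-2\right) 1\right)^{2}\right) = - 3 \cdot 9 \left(-2\right)^{2} \left(1 - 9 \left(-2\right)^{2}\right) = - 3 \cdot 9 \cdot 4 \left(1 - 9 \cdot 4\right) = - 3 \cdot 36 \left(1 - 36\right) = - 3 \cdot 36 \left(-35\right) = \left(-1\right) \left(-3780\right) = 3780$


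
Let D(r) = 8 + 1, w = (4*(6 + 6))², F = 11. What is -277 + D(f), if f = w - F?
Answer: -268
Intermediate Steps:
w = 2304 (w = (4*12)² = 48² = 2304)
f = 2293 (f = 2304 - 1*11 = 2304 - 11 = 2293)
D(r) = 9
-277 + D(f) = -277 + 9 = -268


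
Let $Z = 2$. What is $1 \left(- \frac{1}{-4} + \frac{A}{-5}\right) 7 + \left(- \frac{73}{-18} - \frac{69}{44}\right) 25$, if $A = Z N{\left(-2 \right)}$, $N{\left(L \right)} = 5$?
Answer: $\frac{9887}{198} \approx 49.934$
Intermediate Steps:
$A = 10$ ($A = 2 \cdot 5 = 10$)
$1 \left(- \frac{1}{-4} + \frac{A}{-5}\right) 7 + \left(- \frac{73}{-18} - \frac{69}{44}\right) 25 = 1 \left(- \frac{1}{-4} + \frac{10}{-5}\right) 7 + \left(- \frac{73}{-18} - \frac{69}{44}\right) 25 = 1 \left(\left(-1\right) \left(- \frac{1}{4}\right) + 10 \left(- \frac{1}{5}\right)\right) 7 + \left(\left(-73\right) \left(- \frac{1}{18}\right) - \frac{69}{44}\right) 25 = 1 \left(\frac{1}{4} - 2\right) 7 + \left(\frac{73}{18} - \frac{69}{44}\right) 25 = 1 \left(\left(- \frac{7}{4}\right) 7\right) + \frac{985}{396} \cdot 25 = 1 \left(- \frac{49}{4}\right) + \frac{24625}{396} = - \frac{49}{4} + \frac{24625}{396} = \frac{9887}{198}$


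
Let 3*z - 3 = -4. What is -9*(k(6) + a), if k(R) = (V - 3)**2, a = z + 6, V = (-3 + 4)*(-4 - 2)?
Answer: -780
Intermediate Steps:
V = -6 (V = 1*(-6) = -6)
z = -1/3 (z = 1 + (1/3)*(-4) = 1 - 4/3 = -1/3 ≈ -0.33333)
a = 17/3 (a = -1/3 + 6 = 17/3 ≈ 5.6667)
k(R) = 81 (k(R) = (-6 - 3)**2 = (-9)**2 = 81)
-9*(k(6) + a) = -9*(81 + 17/3) = -9*260/3 = -780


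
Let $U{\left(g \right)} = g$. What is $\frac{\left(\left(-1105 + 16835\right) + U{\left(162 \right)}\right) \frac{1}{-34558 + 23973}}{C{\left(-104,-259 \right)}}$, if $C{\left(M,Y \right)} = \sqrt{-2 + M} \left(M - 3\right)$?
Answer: $- \frac{274 i \sqrt{106}}{2069915} \approx - 0.0013629 i$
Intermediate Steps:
$C{\left(M,Y \right)} = \sqrt{-2 + M} \left(-3 + M\right)$
$\frac{\left(\left(-1105 + 16835\right) + U{\left(162 \right)}\right) \frac{1}{-34558 + 23973}}{C{\left(-104,-259 \right)}} = \frac{\left(\left(-1105 + 16835\right) + 162\right) \frac{1}{-34558 + 23973}}{\sqrt{-2 - 104} \left(-3 - 104\right)} = \frac{\left(15730 + 162\right) \frac{1}{-10585}}{\sqrt{-106} \left(-107\right)} = \frac{15892 \left(- \frac{1}{10585}\right)}{i \sqrt{106} \left(-107\right)} = - \frac{548}{365 \left(- 107 i \sqrt{106}\right)} = - \frac{548 \frac{i \sqrt{106}}{11342}}{365} = - \frac{274 i \sqrt{106}}{2069915}$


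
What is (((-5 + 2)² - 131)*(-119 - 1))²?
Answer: 214329600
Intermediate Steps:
(((-5 + 2)² - 131)*(-119 - 1))² = (((-3)² - 131)*(-120))² = ((9 - 131)*(-120))² = (-122*(-120))² = 14640² = 214329600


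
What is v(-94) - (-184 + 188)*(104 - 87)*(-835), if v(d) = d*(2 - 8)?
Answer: 57344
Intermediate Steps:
v(d) = -6*d (v(d) = d*(-6) = -6*d)
v(-94) - (-184 + 188)*(104 - 87)*(-835) = -6*(-94) - (-184 + 188)*(104 - 87)*(-835) = 564 - 4*17*(-835) = 564 - 68*(-835) = 564 - 1*(-56780) = 564 + 56780 = 57344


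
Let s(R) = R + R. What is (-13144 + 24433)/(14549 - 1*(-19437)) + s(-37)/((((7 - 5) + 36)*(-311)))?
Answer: 67964183/200823274 ≈ 0.33843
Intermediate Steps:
s(R) = 2*R
(-13144 + 24433)/(14549 - 1*(-19437)) + s(-37)/((((7 - 5) + 36)*(-311))) = (-13144 + 24433)/(14549 - 1*(-19437)) + (2*(-37))/((((7 - 5) + 36)*(-311))) = 11289/(14549 + 19437) - 74*(-1/(311*(2 + 36))) = 11289/33986 - 74/(38*(-311)) = 11289*(1/33986) - 74/(-11818) = 11289/33986 - 74*(-1/11818) = 11289/33986 + 37/5909 = 67964183/200823274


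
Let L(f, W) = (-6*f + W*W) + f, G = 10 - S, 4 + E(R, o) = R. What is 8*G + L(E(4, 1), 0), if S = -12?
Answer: 176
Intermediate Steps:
E(R, o) = -4 + R
G = 22 (G = 10 - 1*(-12) = 10 + 12 = 22)
L(f, W) = W² - 5*f (L(f, W) = (-6*f + W²) + f = (W² - 6*f) + f = W² - 5*f)
8*G + L(E(4, 1), 0) = 8*22 + (0² - 5*(-4 + 4)) = 176 + (0 - 5*0) = 176 + (0 + 0) = 176 + 0 = 176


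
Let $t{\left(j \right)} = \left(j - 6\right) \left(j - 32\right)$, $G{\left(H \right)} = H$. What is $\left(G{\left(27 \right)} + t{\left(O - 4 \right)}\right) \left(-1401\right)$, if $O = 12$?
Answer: $29421$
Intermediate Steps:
$t{\left(j \right)} = \left(-32 + j\right) \left(-6 + j\right)$ ($t{\left(j \right)} = \left(-6 + j\right) \left(-32 + j\right) = \left(-32 + j\right) \left(-6 + j\right)$)
$\left(G{\left(27 \right)} + t{\left(O - 4 \right)}\right) \left(-1401\right) = \left(27 + \left(192 + \left(12 - 4\right)^{2} - 38 \left(12 - 4\right)\right)\right) \left(-1401\right) = \left(27 + \left(192 + 8^{2} - 304\right)\right) \left(-1401\right) = \left(27 + \left(192 + 64 - 304\right)\right) \left(-1401\right) = \left(27 - 48\right) \left(-1401\right) = \left(-21\right) \left(-1401\right) = 29421$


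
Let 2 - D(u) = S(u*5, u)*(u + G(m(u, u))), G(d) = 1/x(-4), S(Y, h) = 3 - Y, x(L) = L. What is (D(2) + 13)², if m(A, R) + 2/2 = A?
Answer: 11881/16 ≈ 742.56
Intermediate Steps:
m(A, R) = -1 + A
G(d) = -¼ (G(d) = 1/(-4) = -¼)
D(u) = 2 - (3 - 5*u)*(-¼ + u) (D(u) = 2 - (3 - u*5)*(u - ¼) = 2 - (3 - 5*u)*(-¼ + u))
(D(2) + 13)² = ((11/4 + 5*2² - 17/4*2) + 13)² = ((11/4 + 5*4 - 17/2) + 13)² = ((11/4 + 20 - 17/2) + 13)² = (57/4 + 13)² = (109/4)² = 11881/16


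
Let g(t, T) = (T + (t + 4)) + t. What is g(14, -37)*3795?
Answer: -18975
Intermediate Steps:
g(t, T) = 4 + T + 2*t (g(t, T) = (T + (4 + t)) + t = (4 + T + t) + t = 4 + T + 2*t)
g(14, -37)*3795 = (4 - 37 + 2*14)*3795 = (4 - 37 + 28)*3795 = -5*3795 = -18975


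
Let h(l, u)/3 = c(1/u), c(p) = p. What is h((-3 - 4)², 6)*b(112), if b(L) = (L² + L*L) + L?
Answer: 12600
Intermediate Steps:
b(L) = L + 2*L² (b(L) = (L² + L²) + L = 2*L² + L = L + 2*L²)
h(l, u) = 3/u
h((-3 - 4)², 6)*b(112) = (3/6)*(112*(1 + 2*112)) = (3*(⅙))*(112*(1 + 224)) = (112*225)/2 = (½)*25200 = 12600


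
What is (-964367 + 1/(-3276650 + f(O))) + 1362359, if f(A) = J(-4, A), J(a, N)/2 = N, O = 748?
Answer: 1303485090767/3275154 ≈ 3.9799e+5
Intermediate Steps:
J(a, N) = 2*N
f(A) = 2*A
(-964367 + 1/(-3276650 + f(O))) + 1362359 = (-964367 + 1/(-3276650 + 2*748)) + 1362359 = (-964367 + 1/(-3276650 + 1496)) + 1362359 = (-964367 + 1/(-3275154)) + 1362359 = (-964367 - 1/3275154) + 1362359 = -3158450437519/3275154 + 1362359 = 1303485090767/3275154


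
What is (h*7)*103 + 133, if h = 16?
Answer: 11669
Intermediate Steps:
(h*7)*103 + 133 = (16*7)*103 + 133 = 112*103 + 133 = 11536 + 133 = 11669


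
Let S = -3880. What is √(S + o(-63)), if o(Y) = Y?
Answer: I*√3943 ≈ 62.793*I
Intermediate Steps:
√(S + o(-63)) = √(-3880 - 63) = √(-3943) = I*√3943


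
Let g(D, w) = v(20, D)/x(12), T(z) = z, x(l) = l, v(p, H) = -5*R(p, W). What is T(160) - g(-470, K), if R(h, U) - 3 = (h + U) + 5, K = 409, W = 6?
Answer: 1045/6 ≈ 174.17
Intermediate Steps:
R(h, U) = 8 + U + h (R(h, U) = 3 + ((h + U) + 5) = 3 + ((U + h) + 5) = 3 + (5 + U + h) = 8 + U + h)
v(p, H) = -70 - 5*p (v(p, H) = -5*(8 + 6 + p) = -5*(14 + p) = -70 - 5*p)
g(D, w) = -85/6 (g(D, w) = (-70 - 5*20)/12 = (-70 - 100)*(1/12) = -170*1/12 = -85/6)
T(160) - g(-470, K) = 160 - 1*(-85/6) = 160 + 85/6 = 1045/6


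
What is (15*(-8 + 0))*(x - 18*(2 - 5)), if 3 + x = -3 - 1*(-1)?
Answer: -5880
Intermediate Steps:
x = -5 (x = -3 + (-3 - 1*(-1)) = -3 + (-3 + 1) = -3 - 2 = -5)
(15*(-8 + 0))*(x - 18*(2 - 5)) = (15*(-8 + 0))*(-5 - 18*(2 - 5)) = (15*(-8))*(-5 - 18*(-3)) = -120*(-5 - 3*(-18)) = -120*(-5 + 54) = -120*49 = -5880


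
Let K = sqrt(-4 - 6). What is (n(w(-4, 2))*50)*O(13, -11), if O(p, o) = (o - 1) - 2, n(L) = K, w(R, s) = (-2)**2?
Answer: -700*I*sqrt(10) ≈ -2213.6*I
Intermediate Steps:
w(R, s) = 4
K = I*sqrt(10) (K = sqrt(-10) = I*sqrt(10) ≈ 3.1623*I)
n(L) = I*sqrt(10)
O(p, o) = -3 + o (O(p, o) = (-1 + o) - 2 = -3 + o)
(n(w(-4, 2))*50)*O(13, -11) = ((I*sqrt(10))*50)*(-3 - 11) = (50*I*sqrt(10))*(-14) = -700*I*sqrt(10)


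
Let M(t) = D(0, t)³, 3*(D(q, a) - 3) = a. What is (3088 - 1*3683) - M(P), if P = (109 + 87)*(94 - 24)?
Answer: -2587716635554/27 ≈ -9.5841e+10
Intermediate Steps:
D(q, a) = 3 + a/3
P = 13720 (P = 196*70 = 13720)
M(t) = (3 + t/3)³
(3088 - 1*3683) - M(P) = (3088 - 1*3683) - (9 + 13720)³/27 = (3088 - 3683) - 13729³/27 = -595 - 2587716619489/27 = -2587716635554/27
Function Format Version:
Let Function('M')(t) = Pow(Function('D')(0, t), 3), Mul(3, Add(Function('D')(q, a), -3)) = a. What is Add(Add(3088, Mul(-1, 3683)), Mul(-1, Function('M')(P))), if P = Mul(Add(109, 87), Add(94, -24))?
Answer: Rational(-2587716635554, 27) ≈ -9.5841e+10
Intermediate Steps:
Function('D')(q, a) = Add(3, Mul(Rational(1, 3), a))
P = 13720 (P = Mul(196, 70) = 13720)
Function('M')(t) = Pow(Add(3, Mul(Rational(1, 3), t)), 3)
Add(Add(3088, Mul(-1, 3683)), Mul(-1, Function('M')(P))) = Add(Add(3088, Mul(-1, 3683)), Mul(-1, Mul(Rational(1, 27), Pow(Add(9, 13720), 3)))) = Add(Add(3088, -3683), Mul(-1, Mul(Rational(1, 27), Pow(13729, 3)))) = Add(-595, Mul(-1, Mul(Rational(1, 27), 2587716619489))) = Add(-595, Mul(-1, Rational(2587716619489, 27))) = Add(-595, Rational(-2587716619489, 27)) = Rational(-2587716635554, 27)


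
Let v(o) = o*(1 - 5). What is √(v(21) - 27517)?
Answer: I*√27601 ≈ 166.14*I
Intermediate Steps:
v(o) = -4*o (v(o) = o*(-4) = -4*o)
√(v(21) - 27517) = √(-4*21 - 27517) = √(-84 - 27517) = √(-27601) = I*√27601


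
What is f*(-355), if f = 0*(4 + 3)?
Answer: 0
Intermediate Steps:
f = 0 (f = 0*7 = 0)
f*(-355) = 0*(-355) = 0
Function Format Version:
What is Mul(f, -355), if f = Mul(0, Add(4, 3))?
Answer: 0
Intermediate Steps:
f = 0 (f = Mul(0, 7) = 0)
Mul(f, -355) = Mul(0, -355) = 0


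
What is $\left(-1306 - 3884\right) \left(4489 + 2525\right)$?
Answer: $-36402660$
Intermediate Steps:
$\left(-1306 - 3884\right) \left(4489 + 2525\right) = \left(-5190\right) 7014 = -36402660$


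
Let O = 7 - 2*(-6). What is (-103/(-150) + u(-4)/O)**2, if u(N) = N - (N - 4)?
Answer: 6538249/8122500 ≈ 0.80496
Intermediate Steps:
O = 19 (O = 7 + 12 = 19)
u(N) = 4 (u(N) = N - (-4 + N) = N + (4 - N) = 4)
(-103/(-150) + u(-4)/O)**2 = (-103/(-150) + 4/19)**2 = (-103*(-1/150) + 4*(1/19))**2 = (103/150 + 4/19)**2 = (2557/2850)**2 = 6538249/8122500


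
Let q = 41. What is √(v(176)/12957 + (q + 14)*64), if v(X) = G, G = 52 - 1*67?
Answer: 5*√2626448685/4319 ≈ 59.330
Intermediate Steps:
G = -15 (G = 52 - 67 = -15)
v(X) = -15
√(v(176)/12957 + (q + 14)*64) = √(-15/12957 + (41 + 14)*64) = √(-15*1/12957 + 55*64) = √(-5/4319 + 3520) = √(15202875/4319) = 5*√2626448685/4319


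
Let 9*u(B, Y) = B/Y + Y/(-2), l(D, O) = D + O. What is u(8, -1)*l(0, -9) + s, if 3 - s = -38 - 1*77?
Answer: 251/2 ≈ 125.50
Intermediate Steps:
s = 118 (s = 3 - (-38 - 1*77) = 3 - (-38 - 77) = 3 - 1*(-115) = 3 + 115 = 118)
u(B, Y) = -Y/18 + B/(9*Y) (u(B, Y) = (B/Y + Y/(-2))/9 = (B/Y + Y*(-½))/9 = (B/Y - Y/2)/9 = (-Y/2 + B/Y)/9 = -Y/18 + B/(9*Y))
u(8, -1)*l(0, -9) + s = (-1/18*(-1) + (⅑)*8/(-1))*(0 - 9) + 118 = (1/18 + (⅑)*8*(-1))*(-9) + 118 = (1/18 - 8/9)*(-9) + 118 = -⅚*(-9) + 118 = 15/2 + 118 = 251/2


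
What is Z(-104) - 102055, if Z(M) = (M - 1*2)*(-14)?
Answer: -100571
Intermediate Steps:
Z(M) = 28 - 14*M (Z(M) = (M - 2)*(-14) = (-2 + M)*(-14) = 28 - 14*M)
Z(-104) - 102055 = (28 - 14*(-104)) - 102055 = (28 + 1456) - 102055 = 1484 - 102055 = -100571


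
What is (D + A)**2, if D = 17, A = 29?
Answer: 2116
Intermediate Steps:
(D + A)**2 = (17 + 29)**2 = 46**2 = 2116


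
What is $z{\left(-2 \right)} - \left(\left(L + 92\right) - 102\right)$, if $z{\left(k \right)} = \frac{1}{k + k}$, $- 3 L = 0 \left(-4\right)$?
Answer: $\frac{39}{4} \approx 9.75$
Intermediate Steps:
$L = 0$ ($L = - \frac{0 \left(-4\right)}{3} = \left(- \frac{1}{3}\right) 0 = 0$)
$z{\left(k \right)} = \frac{1}{2 k}$
$z{\left(-2 \right)} - \left(\left(L + 92\right) - 102\right) = \frac{1}{2 \left(-2\right)} - \left(\left(0 + 92\right) - 102\right) = \frac{1}{2} \left(- \frac{1}{2}\right) - \left(92 - 102\right) = - \frac{1}{4} - -10 = - \frac{1}{4} + 10 = \frac{39}{4}$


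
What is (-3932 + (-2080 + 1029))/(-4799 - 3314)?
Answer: 4983/8113 ≈ 0.61420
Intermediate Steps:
(-3932 + (-2080 + 1029))/(-4799 - 3314) = (-3932 - 1051)/(-8113) = -4983*(-1/8113) = 4983/8113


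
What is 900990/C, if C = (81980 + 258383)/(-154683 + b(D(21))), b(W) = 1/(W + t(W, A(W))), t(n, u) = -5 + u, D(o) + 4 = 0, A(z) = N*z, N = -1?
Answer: -139368016368/340363 ≈ -4.0947e+5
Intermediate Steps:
A(z) = -z
D(o) = -4 (D(o) = -4 + 0 = -4)
b(W) = -⅕ (b(W) = 1/(W + (-5 - W)) = 1/(-5) = -⅕)
C = -1701815/773416 (C = (81980 + 258383)/(-154683 - ⅕) = 340363/(-773416/5) = 340363*(-5/773416) = -1701815/773416 ≈ -2.2004)
900990/C = 900990/(-1701815/773416) = 900990*(-773416/1701815) = -139368016368/340363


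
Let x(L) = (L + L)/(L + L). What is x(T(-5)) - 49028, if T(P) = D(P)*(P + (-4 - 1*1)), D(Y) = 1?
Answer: -49027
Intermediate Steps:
T(P) = -5 + P (T(P) = 1*(P + (-4 - 1*1)) = 1*(P + (-4 - 1)) = 1*(P - 5) = 1*(-5 + P) = -5 + P)
x(L) = 1 (x(L) = (2*L)/((2*L)) = (2*L)*(1/(2*L)) = 1)
x(T(-5)) - 49028 = 1 - 49028 = -49027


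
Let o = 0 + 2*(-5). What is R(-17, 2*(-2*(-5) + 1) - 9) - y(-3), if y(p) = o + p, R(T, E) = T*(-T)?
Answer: -276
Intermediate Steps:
o = -10 (o = 0 - 10 = -10)
R(T, E) = -T²
y(p) = -10 + p
R(-17, 2*(-2*(-5) + 1) - 9) - y(-3) = -1*(-17)² - (-10 - 3) = -1*289 - 1*(-13) = -289 + 13 = -276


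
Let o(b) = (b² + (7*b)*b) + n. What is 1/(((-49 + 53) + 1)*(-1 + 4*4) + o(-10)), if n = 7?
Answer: 1/882 ≈ 0.0011338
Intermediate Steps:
o(b) = 7 + 8*b² (o(b) = (b² + (7*b)*b) + 7 = (b² + 7*b²) + 7 = 8*b² + 7 = 7 + 8*b²)
1/(((-49 + 53) + 1)*(-1 + 4*4) + o(-10)) = 1/(((-49 + 53) + 1)*(-1 + 4*4) + (7 + 8*(-10)²)) = 1/((4 + 1)*(-1 + 16) + (7 + 8*100)) = 1/(5*15 + (7 + 800)) = 1/(75 + 807) = 1/882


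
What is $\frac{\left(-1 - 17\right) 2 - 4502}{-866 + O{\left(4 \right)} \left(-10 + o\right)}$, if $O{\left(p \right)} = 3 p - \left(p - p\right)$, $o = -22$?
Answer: $\frac{2269}{625} \approx 3.6304$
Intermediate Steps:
$O{\left(p \right)} = 3 p$ ($O{\left(p \right)} = 3 p - 0 = 3 p + 0 = 3 p$)
$\frac{\left(-1 - 17\right) 2 - 4502}{-866 + O{\left(4 \right)} \left(-10 + o\right)} = \frac{\left(-1 - 17\right) 2 - 4502}{-866 + 3 \cdot 4 \left(-10 - 22\right)} = \frac{\left(-18\right) 2 - 4502}{-866 + 12 \left(-32\right)} = \frac{-36 - 4502}{-866 - 384} = - \frac{4538}{-1250} = \left(-4538\right) \left(- \frac{1}{1250}\right) = \frac{2269}{625}$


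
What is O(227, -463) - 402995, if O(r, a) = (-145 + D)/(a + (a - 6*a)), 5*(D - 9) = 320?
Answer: -186586703/463 ≈ -4.0300e+5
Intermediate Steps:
D = 73 (D = 9 + (⅕)*320 = 9 + 64 = 73)
O(r, a) = 18/a (O(r, a) = (-145 + 73)/(a + (a - 6*a)) = -72/(a - 5*a) = -72*(-1/(4*a)) = -(-18)/a = 18/a)
O(227, -463) - 402995 = 18/(-463) - 402995 = 18*(-1/463) - 402995 = -18/463 - 402995 = -186586703/463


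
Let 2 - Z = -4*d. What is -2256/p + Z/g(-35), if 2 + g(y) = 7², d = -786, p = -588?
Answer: -145122/2303 ≈ -63.014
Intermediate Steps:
Z = -3142 (Z = 2 - (-4)*(-786) = 2 - 1*3144 = 2 - 3144 = -3142)
g(y) = 47 (g(y) = -2 + 7² = -2 + 49 = 47)
-2256/p + Z/g(-35) = -2256/(-588) - 3142/47 = -2256*(-1/588) - 3142*1/47 = 188/49 - 3142/47 = -145122/2303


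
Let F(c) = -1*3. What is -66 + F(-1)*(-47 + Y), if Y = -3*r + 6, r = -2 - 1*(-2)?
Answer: 57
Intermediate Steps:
r = 0 (r = -2 + 2 = 0)
Y = 6 (Y = -3*0 + 6 = 0 + 6 = 6)
F(c) = -3
-66 + F(-1)*(-47 + Y) = -66 - 3*(-47 + 6) = -66 - 3*(-41) = -66 + 123 = 57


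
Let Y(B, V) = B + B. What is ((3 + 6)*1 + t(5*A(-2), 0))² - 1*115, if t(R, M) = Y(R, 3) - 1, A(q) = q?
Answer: 29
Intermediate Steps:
Y(B, V) = 2*B
t(R, M) = -1 + 2*R (t(R, M) = 2*R - 1 = -1 + 2*R)
((3 + 6)*1 + t(5*A(-2), 0))² - 1*115 = ((3 + 6)*1 + (-1 + 2*(5*(-2))))² - 1*115 = (9*1 + (-1 + 2*(-10)))² - 115 = (9 + (-1 - 20))² - 115 = (9 - 21)² - 115 = (-12)² - 115 = 144 - 115 = 29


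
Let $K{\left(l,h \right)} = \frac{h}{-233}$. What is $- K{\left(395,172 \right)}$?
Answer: $\frac{172}{233} \approx 0.7382$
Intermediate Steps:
$K{\left(l,h \right)} = - \frac{h}{233}$ ($K{\left(l,h \right)} = h \left(- \frac{1}{233}\right) = - \frac{h}{233}$)
$- K{\left(395,172 \right)} = - \frac{\left(-1\right) 172}{233} = \left(-1\right) \left(- \frac{172}{233}\right) = \frac{172}{233}$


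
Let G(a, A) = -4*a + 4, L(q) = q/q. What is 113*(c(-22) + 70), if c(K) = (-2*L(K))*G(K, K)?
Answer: -12882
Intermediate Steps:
L(q) = 1
G(a, A) = 4 - 4*a
c(K) = -8 + 8*K (c(K) = (-2*1)*(4 - 4*K) = -2*(4 - 4*K) = -8 + 8*K)
113*(c(-22) + 70) = 113*((-8 + 8*(-22)) + 70) = 113*((-8 - 176) + 70) = 113*(-184 + 70) = 113*(-114) = -12882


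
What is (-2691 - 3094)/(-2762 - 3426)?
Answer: 445/476 ≈ 0.93487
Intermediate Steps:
(-2691 - 3094)/(-2762 - 3426) = -5785/(-6188) = -5785*(-1/6188) = 445/476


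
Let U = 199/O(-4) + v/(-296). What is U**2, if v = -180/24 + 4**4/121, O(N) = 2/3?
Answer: 457252147737025/5131143424 ≈ 89113.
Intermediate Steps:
O(N) = 2/3 (O(N) = 2*(1/3) = 2/3)
v = -1303/242 (v = -180*1/24 + 256*(1/121) = -15/2 + 256/121 = -1303/242 ≈ -5.3843)
U = 21383455/71632 (U = 199/(2/3) - 1303/242/(-296) = 199*(3/2) - 1303/242*(-1/296) = 597/2 + 1303/71632 = 21383455/71632 ≈ 298.52)
U**2 = (21383455/71632)**2 = 457252147737025/5131143424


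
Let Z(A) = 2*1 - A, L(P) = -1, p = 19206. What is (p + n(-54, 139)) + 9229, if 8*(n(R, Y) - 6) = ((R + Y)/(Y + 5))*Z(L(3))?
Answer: 10921429/384 ≈ 28441.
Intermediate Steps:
Z(A) = 2 - A
n(R, Y) = 6 + 3*(R + Y)/(8*(5 + Y)) (n(R, Y) = 6 + (((R + Y)/(Y + 5))*(2 - 1*(-1)))/8 = 6 + (((R + Y)/(5 + Y))*(2 + 1))/8 = 6 + (((R + Y)/(5 + Y))*3)/8 = 6 + (3*(R + Y)/(5 + Y))/8 = 6 + 3*(R + Y)/(8*(5 + Y)))
(p + n(-54, 139)) + 9229 = (19206 + 3*(80 - 54 + 17*139)/(8*(5 + 139))) + 9229 = (19206 + (3/8)*(80 - 54 + 2363)/144) + 9229 = (19206 + (3/8)*(1/144)*2389) + 9229 = (19206 + 2389/384) + 9229 = 7377493/384 + 9229 = 10921429/384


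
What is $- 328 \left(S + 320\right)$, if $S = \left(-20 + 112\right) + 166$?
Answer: $-189584$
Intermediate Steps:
$S = 258$ ($S = 92 + 166 = 258$)
$- 328 \left(S + 320\right) = - 328 \left(258 + 320\right) = \left(-328\right) 578 = -189584$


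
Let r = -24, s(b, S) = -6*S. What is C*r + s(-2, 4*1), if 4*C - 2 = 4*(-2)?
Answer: 12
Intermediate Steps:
C = -3/2 (C = ½ + (4*(-2))/4 = ½ + (¼)*(-8) = ½ - 2 = -3/2 ≈ -1.5000)
C*r + s(-2, 4*1) = -3/2*(-24) - 24 = 36 - 6*4 = 36 - 24 = 12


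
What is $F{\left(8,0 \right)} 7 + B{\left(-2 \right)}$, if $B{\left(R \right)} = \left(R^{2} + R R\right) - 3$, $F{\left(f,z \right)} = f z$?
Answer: $5$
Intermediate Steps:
$B{\left(R \right)} = -3 + 2 R^{2}$ ($B{\left(R \right)} = \left(R^{2} + R^{2}\right) - 3 = 2 R^{2} - 3 = -3 + 2 R^{2}$)
$F{\left(8,0 \right)} 7 + B{\left(-2 \right)} = 8 \cdot 0 \cdot 7 - \left(3 - 2 \left(-2\right)^{2}\right) = 0 \cdot 7 + \left(-3 + 2 \cdot 4\right) = 0 + \left(-3 + 8\right) = 0 + 5 = 5$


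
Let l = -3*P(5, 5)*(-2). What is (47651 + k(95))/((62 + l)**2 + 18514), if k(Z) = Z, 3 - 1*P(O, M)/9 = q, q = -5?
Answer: 23873/131275 ≈ 0.18185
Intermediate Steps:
P(O, M) = 72 (P(O, M) = 27 - 9*(-5) = 27 + 45 = 72)
l = 432 (l = -3*72*(-2) = -216*(-2) = 432)
(47651 + k(95))/((62 + l)**2 + 18514) = (47651 + 95)/((62 + 432)**2 + 18514) = 47746/(494**2 + 18514) = 47746/(244036 + 18514) = 47746/262550 = 47746*(1/262550) = 23873/131275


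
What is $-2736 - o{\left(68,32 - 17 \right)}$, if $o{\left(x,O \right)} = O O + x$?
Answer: $-3029$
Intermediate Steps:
$o{\left(x,O \right)} = x + O^{2}$ ($o{\left(x,O \right)} = O^{2} + x = x + O^{2}$)
$-2736 - o{\left(68,32 - 17 \right)} = -2736 - \left(68 + \left(32 - 17\right)^{2}\right) = -2736 - \left(68 + 15^{2}\right) = -2736 - \left(68 + 225\right) = -2736 - 293 = -3029$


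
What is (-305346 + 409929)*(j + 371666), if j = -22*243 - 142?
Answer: 38295993774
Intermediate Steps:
j = -5488 (j = -5346 - 142 = -5488)
(-305346 + 409929)*(j + 371666) = (-305346 + 409929)*(-5488 + 371666) = 104583*366178 = 38295993774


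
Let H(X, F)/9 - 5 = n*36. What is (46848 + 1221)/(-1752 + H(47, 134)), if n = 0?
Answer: -16023/569 ≈ -28.160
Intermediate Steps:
H(X, F) = 45 (H(X, F) = 45 + 9*(0*36) = 45 + 9*0 = 45 + 0 = 45)
(46848 + 1221)/(-1752 + H(47, 134)) = (46848 + 1221)/(-1752 + 45) = 48069/(-1707) = 48069*(-1/1707) = -16023/569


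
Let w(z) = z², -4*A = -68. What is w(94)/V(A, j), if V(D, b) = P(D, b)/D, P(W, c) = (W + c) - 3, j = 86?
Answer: 37553/25 ≈ 1502.1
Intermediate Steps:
P(W, c) = -3 + W + c
A = 17 (A = -¼*(-68) = 17)
V(D, b) = (-3 + D + b)/D
w(94)/V(A, j) = 94²/(((-3 + 17 + 86)/17)) = 8836/(((1/17)*100)) = 8836/(100/17) = 8836*(17/100) = 37553/25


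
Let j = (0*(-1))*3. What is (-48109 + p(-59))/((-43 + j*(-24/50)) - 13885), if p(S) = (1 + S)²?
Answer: 44745/13928 ≈ 3.2126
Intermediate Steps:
j = 0 (j = 0*3 = 0)
(-48109 + p(-59))/((-43 + j*(-24/50)) - 13885) = (-48109 + (1 - 59)²)/((-43 + 0*(-24/50)) - 13885) = (-48109 + (-58)²)/((-43 + 0*(-24*1/50)) - 13885) = (-48109 + 3364)/((-43 + 0*(-12/25)) - 13885) = -44745/((-43 + 0) - 13885) = -44745/(-43 - 13885) = -44745/(-13928) = -44745*(-1/13928) = 44745/13928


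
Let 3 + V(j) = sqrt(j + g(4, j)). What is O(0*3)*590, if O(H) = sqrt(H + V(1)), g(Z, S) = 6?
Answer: 590*sqrt(-3 + sqrt(7)) ≈ 351.16*I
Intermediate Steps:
V(j) = -3 + sqrt(6 + j) (V(j) = -3 + sqrt(j + 6) = -3 + sqrt(6 + j))
O(H) = sqrt(-3 + H + sqrt(7)) (O(H) = sqrt(H + (-3 + sqrt(6 + 1))) = sqrt(H + (-3 + sqrt(7))) = sqrt(-3 + H + sqrt(7)))
O(0*3)*590 = sqrt(-3 + 0*3 + sqrt(7))*590 = sqrt(-3 + 0 + sqrt(7))*590 = sqrt(-3 + sqrt(7))*590 = 590*sqrt(-3 + sqrt(7))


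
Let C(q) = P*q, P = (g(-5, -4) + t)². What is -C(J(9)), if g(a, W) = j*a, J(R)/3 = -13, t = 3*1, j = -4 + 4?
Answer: 351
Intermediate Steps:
j = 0
t = 3
J(R) = -39 (J(R) = 3*(-13) = -39)
g(a, W) = 0 (g(a, W) = 0*a = 0)
P = 9 (P = (0 + 3)² = 3² = 9)
C(q) = 9*q
-C(J(9)) = -9*(-39) = -1*(-351) = 351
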